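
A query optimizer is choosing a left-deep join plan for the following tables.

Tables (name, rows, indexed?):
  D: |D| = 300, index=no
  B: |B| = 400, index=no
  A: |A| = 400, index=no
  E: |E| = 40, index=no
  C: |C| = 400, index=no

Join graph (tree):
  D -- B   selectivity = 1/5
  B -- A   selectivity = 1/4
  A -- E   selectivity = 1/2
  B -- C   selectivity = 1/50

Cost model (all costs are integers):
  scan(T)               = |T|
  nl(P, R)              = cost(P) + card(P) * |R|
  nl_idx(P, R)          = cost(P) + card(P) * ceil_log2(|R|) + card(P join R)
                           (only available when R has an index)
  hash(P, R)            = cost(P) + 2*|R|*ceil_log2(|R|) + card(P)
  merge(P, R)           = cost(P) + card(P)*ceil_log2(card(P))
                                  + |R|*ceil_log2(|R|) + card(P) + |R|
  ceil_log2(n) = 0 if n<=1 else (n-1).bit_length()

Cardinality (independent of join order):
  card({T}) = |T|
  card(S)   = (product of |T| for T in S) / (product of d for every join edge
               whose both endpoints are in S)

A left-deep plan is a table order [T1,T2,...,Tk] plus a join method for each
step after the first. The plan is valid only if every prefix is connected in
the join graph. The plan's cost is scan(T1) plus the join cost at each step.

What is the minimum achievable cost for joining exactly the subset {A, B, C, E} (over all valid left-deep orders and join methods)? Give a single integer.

338880

Selinger DP over subsets of {A,B,C,E}:
  {B}: scan cost=400, card=400
  {A}: scan cost=400, card=400
  {E}: scan cost=40, card=40
  {C}: scan cost=400, card=400
  {AB}: card=40000; try (B,hash)→8000, (A,hash)→8000, (B,merge)→8400, (A,merge)→8400, (B,nl)→160400, (A,nl)→160400; best=8000 via (B,hash)
  {BC}: card=3200; try (C,hash)→8000, (B,hash)→8000, (C,merge)→8400, (B,merge)→8400, (C,nl)→160400, (B,nl)→160400; best=8000 via (C,hash)
  {AE}: card=8000; try (E,hash)→1280, (A,merge)→4320, (E,merge)→4680, (A,hash)→7280, (A,nl)→16040, (E,nl)→16400; best=1280 via (E,hash)
  {ABE}: card=800000; try (B,hash)→16480, (E,hash)→48480, (B,merge)→117280, (E,merge)→688280, (E,nl)→1608000, (B,nl)→3201280; best=16480 via (B,hash)
  {ABC}: card=320000; try (A,hash)→18400, (A,merge)→53600, (C,hash)→55200, (C,merge)→692000, (A,nl)→1288000, (C,nl)→16008000; best=18400 via (A,hash)
  {ABCE}: card=6400000; try (E,hash)→338880, (C,hash)→823680, (E,merge)→6418680, (E,nl)→12818400, (C,merge)→16820480, (C,nl)→320016480; best=338880 via (E,hash)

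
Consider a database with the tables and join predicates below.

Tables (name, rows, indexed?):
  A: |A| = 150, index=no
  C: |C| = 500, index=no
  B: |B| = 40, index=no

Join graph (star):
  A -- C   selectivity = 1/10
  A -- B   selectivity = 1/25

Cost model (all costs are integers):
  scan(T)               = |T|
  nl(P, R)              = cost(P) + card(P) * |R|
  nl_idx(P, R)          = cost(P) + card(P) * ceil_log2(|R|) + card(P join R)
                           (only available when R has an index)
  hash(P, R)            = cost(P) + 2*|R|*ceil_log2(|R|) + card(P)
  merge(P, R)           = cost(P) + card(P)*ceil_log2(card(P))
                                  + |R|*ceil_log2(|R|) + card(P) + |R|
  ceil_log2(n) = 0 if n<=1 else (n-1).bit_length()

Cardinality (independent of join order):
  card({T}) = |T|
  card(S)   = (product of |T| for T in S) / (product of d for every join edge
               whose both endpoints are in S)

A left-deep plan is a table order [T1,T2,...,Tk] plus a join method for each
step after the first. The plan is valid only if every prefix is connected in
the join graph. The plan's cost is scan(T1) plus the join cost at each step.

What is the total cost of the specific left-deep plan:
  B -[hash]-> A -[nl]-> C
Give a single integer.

122480

step 1: scan B: cost=40, card=40
step 2: join A via hash
    card(P join A) = 40*150/(25) = 240
    cost = 40 + 2*150*8 + 40 = 2480
step 3: join C via nl
    card(P join C) = 240*500/(10) = 12000
    cost = 2480 + 240*500 = 122480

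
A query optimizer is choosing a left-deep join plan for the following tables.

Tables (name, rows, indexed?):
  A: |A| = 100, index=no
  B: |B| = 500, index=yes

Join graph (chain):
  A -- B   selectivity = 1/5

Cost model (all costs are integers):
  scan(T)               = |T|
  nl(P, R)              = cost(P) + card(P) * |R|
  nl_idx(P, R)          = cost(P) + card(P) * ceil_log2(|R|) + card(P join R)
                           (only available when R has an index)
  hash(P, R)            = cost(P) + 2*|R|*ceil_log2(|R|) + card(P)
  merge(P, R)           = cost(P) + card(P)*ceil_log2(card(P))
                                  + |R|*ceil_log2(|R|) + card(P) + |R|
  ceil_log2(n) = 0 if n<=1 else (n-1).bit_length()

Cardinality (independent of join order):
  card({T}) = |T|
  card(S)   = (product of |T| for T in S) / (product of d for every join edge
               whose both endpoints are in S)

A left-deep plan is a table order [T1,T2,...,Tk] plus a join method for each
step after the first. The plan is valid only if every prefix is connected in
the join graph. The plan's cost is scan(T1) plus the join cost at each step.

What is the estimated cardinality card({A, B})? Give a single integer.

Tables in S: A(100), B(500)
Edges inside S: A-B(d=5)
numerator = 100 * 500 = 50000
denominator = 5 = 5
card(S) = 50000 / 5 = 10000

10000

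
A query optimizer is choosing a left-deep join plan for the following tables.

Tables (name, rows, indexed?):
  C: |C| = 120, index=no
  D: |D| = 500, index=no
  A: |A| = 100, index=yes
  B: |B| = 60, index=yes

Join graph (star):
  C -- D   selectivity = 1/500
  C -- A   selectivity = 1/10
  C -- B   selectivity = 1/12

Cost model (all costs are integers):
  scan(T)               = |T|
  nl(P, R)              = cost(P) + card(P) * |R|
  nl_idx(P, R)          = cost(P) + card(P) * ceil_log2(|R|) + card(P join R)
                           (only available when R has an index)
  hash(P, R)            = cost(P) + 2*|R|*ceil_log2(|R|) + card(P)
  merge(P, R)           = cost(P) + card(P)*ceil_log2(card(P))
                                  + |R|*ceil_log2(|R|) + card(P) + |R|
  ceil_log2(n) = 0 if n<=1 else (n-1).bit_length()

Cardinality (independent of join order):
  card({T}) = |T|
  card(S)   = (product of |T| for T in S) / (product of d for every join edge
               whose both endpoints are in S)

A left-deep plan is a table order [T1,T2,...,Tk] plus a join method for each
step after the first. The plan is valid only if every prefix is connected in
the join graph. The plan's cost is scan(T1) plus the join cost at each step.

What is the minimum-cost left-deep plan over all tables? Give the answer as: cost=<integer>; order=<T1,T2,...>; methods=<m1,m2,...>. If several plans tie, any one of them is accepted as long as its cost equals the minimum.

Selinger DP (subsets sized 1..n):
  {C}: scan cost=120, card=120
  {D}: scan cost=500, card=500
  {A}: scan cost=100, card=100
  {B}: scan cost=60, card=60
  {CD}: card=120; try (C,hash)→2680, (D,merge)→6080, (C,merge)→6460, (D,hash)→9240, (D,nl)→60120, (C,nl)→60500; best=2680 via (C,hash)
  {AC}: card=1200; try (A,hash)→1640, (C,merge)→1860, (C,hash)→1880, (A,merge)→1880, (A,nl_idx)→2160, (C,nl)→12100 …(+1); best=1640 via (A,hash)
  {BC}: card=600; try (B,hash)→960, (C,merge)→1440, (B,nl_idx)→1440, (B,merge)→1500, (C,hash)→1800, (C,nl)→7260 …(+1); best=960 via (B,hash)
  {ACD}: card=1200; try (A,hash)→4200, (A,merge)→4440, (A,nl_idx)→4720, (D,hash)→11840, (A,nl)→14680, (D,merge)→21040 …(+1); best=4200 via (A,hash)
  {BCD}: card=600; try (B,hash)→3520, (B,nl_idx)→4000, (B,merge)→4060, (B,nl)→9880, (D,hash)→10560, (D,merge)→12560 …(+1); best=3520 via (B,hash)
  {ABC}: card=6000; try (A,hash)→2960, (B,hash)→3560, (A,merge)→8360, (A,nl_idx)→11160, (B,nl_idx)→14840, (B,merge)→16460 …(+2); best=2960 via (A,hash)
  {ABCD}: card=6000; try (A,hash)→5520, (B,hash)→6120, (A,merge)→10920, (A,nl_idx)→13720, (B,nl_idx)→17400, (D,hash)→17960 …(+5); best=5520 via (A,hash)

cost=5520; order=D,C,B,A; methods=hash,hash,hash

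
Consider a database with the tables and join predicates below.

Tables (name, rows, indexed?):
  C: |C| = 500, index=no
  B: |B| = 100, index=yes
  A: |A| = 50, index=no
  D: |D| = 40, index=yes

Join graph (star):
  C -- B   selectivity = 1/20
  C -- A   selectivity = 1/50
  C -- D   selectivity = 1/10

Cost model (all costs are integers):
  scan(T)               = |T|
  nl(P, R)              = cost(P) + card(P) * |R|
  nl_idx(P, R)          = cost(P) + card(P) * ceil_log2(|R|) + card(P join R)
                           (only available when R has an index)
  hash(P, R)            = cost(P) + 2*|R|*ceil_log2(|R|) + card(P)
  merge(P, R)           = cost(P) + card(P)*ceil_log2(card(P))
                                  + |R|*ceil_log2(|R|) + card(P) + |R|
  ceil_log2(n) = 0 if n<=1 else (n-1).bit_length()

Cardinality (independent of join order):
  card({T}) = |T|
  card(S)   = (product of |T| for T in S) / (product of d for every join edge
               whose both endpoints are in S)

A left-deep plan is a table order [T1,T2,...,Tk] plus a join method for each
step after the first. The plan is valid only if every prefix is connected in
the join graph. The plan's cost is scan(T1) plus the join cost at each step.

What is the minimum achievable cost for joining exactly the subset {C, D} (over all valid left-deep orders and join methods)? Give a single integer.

Selinger DP over subsets of {C,D}:
  {C}: scan cost=500, card=500
  {D}: scan cost=40, card=40
  {CD}: card=2000; try (D,hash)→1480, (C,merge)→5320, (D,nl_idx)→5500, (D,merge)→5780, (C,hash)→9080, (C,nl)→20040 …(+1); best=1480 via (D,hash)

1480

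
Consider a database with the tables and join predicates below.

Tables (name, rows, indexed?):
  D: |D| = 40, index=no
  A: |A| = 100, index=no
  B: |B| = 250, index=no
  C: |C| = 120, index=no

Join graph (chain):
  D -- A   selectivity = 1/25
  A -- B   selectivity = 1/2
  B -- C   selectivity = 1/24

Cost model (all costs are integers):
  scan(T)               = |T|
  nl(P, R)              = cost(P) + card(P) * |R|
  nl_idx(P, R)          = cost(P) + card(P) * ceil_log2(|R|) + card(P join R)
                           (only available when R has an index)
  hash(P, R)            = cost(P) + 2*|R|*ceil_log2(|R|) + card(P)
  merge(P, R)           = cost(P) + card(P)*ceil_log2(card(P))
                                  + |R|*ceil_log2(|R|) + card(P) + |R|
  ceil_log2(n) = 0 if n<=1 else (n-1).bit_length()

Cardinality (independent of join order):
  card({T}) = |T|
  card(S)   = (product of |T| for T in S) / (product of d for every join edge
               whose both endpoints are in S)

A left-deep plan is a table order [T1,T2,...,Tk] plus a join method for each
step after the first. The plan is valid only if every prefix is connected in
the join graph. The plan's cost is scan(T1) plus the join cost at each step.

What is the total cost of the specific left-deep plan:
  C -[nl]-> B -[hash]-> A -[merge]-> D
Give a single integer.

1095550

step 1: scan C: cost=120, card=120
step 2: join B via nl
    card(P join B) = 120*250/(24) = 1250
    cost = 120 + 120*250 = 30120
step 3: join A via hash
    card(P join A) = 1250*100/(2) = 62500
    cost = 30120 + 2*100*7 + 1250 = 32770
step 4: join D via merge
    card(P join D) = 62500*40/(25) = 100000
    cost = 32770 + 62500*16 + 40*6 + 62500 + 40 = 1095550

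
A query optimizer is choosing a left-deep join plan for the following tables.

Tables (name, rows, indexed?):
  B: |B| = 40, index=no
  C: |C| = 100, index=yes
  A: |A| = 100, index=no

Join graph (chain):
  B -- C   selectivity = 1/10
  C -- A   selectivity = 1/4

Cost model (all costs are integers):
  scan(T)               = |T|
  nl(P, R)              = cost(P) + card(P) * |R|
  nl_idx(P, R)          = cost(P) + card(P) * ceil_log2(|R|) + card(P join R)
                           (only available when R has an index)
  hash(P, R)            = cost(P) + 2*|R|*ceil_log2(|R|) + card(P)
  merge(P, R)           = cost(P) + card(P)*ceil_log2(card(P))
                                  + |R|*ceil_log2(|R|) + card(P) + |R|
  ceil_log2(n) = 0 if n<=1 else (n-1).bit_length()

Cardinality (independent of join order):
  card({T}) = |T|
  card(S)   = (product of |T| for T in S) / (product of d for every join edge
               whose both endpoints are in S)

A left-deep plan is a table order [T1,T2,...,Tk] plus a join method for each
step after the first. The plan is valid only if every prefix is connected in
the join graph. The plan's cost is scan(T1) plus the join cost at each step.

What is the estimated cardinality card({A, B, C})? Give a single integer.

10000

Tables in S: A(100), B(40), C(100)
Edges inside S: B-C(d=10), C-A(d=4)
numerator = 100 * 40 * 100 = 400000
denominator = 10 * 4 = 40
card(S) = 400000 / 40 = 10000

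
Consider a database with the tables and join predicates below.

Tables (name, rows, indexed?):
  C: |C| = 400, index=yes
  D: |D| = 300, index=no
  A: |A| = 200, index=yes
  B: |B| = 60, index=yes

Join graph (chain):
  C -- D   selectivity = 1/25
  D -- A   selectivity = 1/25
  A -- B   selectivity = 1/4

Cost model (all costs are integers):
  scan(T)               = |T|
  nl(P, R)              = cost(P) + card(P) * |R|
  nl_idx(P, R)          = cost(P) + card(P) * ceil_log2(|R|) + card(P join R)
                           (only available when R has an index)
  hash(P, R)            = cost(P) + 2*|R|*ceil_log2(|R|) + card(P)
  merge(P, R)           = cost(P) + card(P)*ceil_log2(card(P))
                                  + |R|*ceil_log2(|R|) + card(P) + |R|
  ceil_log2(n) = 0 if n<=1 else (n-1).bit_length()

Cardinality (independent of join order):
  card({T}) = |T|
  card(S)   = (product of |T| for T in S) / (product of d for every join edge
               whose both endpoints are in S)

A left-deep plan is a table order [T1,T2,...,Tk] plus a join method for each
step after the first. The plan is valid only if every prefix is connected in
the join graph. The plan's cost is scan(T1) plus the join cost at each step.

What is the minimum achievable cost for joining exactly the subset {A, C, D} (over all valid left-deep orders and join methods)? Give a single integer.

13400

Selinger DP over subsets of {A,C,D}:
  {C}: scan cost=400, card=400
  {D}: scan cost=300, card=300
  {A}: scan cost=200, card=200
  {CD}: card=4800; try (D,hash)→6200, (C,merge)→7300, (D,merge)→7400, (C,hash)→7800, (C,nl_idx)→7800, (C,nl)→120300 …(+1); best=6200 via (D,hash)
  {AD}: card=2400; try (A,hash)→3800, (D,merge)→5000, (A,merge)→5100, (A,nl_idx)→5100, (D,hash)→5800, (D,nl)→60200 …(+1); best=3800 via (A,hash)
  {ACD}: card=38400; try (C,hash)→13400, (A,hash)→14200, (C,merge)→39000, (C,nl_idx)→63800, (A,merge)→75200, (A,nl_idx)→83000 …(+2); best=13400 via (C,hash)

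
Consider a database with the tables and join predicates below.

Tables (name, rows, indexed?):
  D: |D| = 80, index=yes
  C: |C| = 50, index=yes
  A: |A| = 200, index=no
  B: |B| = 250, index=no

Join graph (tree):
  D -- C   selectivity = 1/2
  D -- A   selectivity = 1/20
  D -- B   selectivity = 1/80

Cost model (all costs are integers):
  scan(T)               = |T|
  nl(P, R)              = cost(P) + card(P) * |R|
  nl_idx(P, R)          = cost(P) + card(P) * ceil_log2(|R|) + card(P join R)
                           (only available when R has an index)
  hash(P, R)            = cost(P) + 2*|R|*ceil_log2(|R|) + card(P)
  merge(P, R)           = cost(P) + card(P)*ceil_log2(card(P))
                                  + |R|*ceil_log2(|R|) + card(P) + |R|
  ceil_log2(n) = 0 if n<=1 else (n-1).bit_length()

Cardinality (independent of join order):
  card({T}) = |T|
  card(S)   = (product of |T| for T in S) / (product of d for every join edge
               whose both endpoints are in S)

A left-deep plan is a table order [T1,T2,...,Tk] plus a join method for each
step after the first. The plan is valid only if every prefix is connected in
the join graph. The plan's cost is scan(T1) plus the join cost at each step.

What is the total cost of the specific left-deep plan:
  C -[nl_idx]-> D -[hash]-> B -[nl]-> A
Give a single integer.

1258400

step 1: scan C: cost=50, card=50
step 2: join D via nl_idx
    card(P join D) = 50*80/(2) = 2000
    cost = 50 + 50*7 + 2000 = 2400
step 3: join B via hash
    card(P join B) = 2000*250/(80) = 6250
    cost = 2400 + 2*250*8 + 2000 = 8400
step 4: join A via nl
    card(P join A) = 6250*200/(20) = 62500
    cost = 8400 + 6250*200 = 1258400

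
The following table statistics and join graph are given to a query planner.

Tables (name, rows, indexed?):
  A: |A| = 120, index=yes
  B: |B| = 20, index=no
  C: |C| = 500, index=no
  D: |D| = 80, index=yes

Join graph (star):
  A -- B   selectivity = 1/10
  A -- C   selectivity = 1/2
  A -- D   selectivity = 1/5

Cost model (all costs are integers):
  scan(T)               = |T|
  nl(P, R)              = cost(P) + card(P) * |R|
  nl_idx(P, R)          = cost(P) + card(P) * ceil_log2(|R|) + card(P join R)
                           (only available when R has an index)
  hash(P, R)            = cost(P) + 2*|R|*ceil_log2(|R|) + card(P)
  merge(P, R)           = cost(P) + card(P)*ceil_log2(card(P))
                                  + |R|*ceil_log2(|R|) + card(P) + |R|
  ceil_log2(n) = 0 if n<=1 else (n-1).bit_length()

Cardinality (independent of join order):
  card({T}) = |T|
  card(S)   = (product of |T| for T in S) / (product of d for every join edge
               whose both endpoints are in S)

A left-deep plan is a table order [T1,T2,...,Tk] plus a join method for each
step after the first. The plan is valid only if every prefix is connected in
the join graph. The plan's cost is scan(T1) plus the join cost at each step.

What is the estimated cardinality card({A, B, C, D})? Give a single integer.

960000

Tables in S: A(120), B(20), C(500), D(80)
Edges inside S: A-B(d=10), A-C(d=2), A-D(d=5)
numerator = 120 * 20 * 500 * 80 = 96000000
denominator = 10 * 2 * 5 = 100
card(S) = 96000000 / 100 = 960000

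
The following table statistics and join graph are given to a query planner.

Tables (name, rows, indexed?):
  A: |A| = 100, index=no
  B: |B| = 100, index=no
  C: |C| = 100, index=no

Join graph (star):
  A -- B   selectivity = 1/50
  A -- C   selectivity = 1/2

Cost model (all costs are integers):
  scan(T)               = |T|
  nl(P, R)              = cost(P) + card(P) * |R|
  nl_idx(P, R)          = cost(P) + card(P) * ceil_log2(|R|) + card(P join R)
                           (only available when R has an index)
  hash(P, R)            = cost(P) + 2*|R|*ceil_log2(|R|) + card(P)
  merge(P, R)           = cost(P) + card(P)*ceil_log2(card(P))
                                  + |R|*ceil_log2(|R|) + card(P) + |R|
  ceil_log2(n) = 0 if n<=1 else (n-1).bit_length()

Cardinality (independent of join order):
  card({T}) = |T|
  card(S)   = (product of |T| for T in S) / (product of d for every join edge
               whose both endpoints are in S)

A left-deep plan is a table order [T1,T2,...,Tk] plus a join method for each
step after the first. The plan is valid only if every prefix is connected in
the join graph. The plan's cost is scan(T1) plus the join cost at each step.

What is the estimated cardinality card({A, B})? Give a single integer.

Tables in S: A(100), B(100)
Edges inside S: A-B(d=50)
numerator = 100 * 100 = 10000
denominator = 50 = 50
card(S) = 10000 / 50 = 200

200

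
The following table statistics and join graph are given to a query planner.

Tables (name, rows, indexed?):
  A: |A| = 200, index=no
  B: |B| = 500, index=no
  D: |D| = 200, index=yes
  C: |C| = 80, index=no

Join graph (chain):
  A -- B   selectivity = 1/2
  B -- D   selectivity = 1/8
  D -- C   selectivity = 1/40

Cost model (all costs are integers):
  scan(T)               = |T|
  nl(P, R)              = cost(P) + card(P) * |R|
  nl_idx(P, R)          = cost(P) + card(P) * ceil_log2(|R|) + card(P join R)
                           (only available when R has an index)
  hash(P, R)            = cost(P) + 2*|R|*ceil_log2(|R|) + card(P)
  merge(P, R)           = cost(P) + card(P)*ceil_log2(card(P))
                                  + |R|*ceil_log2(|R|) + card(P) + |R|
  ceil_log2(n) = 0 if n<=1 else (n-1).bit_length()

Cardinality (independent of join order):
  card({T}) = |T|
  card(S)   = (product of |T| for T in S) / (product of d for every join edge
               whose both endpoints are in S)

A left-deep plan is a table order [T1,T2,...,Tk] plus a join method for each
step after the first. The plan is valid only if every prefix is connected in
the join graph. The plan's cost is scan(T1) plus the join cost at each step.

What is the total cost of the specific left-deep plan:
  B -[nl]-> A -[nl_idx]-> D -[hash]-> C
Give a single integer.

step 1: scan B: cost=500, card=500
step 2: join A via nl
    card(P join A) = 500*200/(2) = 50000
    cost = 500 + 500*200 = 100500
step 3: join D via nl_idx
    card(P join D) = 50000*200/(8) = 1250000
    cost = 100500 + 50000*8 + 1250000 = 1750500
step 4: join C via hash
    card(P join C) = 1250000*80/(40) = 2500000
    cost = 1750500 + 2*80*7 + 1250000 = 3001620

3001620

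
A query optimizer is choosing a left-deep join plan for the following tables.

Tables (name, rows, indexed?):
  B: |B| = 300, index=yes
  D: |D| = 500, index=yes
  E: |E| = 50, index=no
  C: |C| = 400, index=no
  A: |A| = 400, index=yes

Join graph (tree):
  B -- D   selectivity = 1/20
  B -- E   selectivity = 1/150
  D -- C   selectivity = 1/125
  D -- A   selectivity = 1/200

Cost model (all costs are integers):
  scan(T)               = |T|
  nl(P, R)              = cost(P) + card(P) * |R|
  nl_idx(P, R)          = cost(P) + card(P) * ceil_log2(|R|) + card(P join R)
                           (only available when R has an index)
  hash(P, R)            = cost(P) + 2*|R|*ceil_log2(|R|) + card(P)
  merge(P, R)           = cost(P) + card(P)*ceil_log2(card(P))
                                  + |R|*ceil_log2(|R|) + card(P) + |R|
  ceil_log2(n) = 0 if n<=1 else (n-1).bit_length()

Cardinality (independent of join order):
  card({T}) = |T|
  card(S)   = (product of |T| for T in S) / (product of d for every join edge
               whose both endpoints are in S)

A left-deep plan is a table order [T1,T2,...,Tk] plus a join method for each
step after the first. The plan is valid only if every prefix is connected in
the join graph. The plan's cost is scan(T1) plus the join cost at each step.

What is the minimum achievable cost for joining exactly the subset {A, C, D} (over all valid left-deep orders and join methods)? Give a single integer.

Selinger DP over subsets of {A,C,D}:
  {D}: scan cost=500, card=500
  {C}: scan cost=400, card=400
  {A}: scan cost=400, card=400
  {CD}: card=1600; try (D,nl_idx)→5600, (C,hash)→8200, (D,merge)→9400, (C,merge)→9500, (D,hash)→9800, (D,nl)→200400 …(+1); best=5600 via (D,nl_idx)
  {AD}: card=1000; try (D,nl_idx)→5000, (A,nl_idx)→6000, (A,hash)→8200, (D,merge)→9400, (A,merge)→9500, (D,hash)→9800 …(+2); best=5000 via (D,nl_idx)
  {ACD}: card=3200; try (C,hash)→13200, (A,hash)→14400, (C,merge)→20000, (A,nl_idx)→23200, (A,merge)→28800, (C,nl)→405000 …(+1); best=13200 via (C,hash)

13200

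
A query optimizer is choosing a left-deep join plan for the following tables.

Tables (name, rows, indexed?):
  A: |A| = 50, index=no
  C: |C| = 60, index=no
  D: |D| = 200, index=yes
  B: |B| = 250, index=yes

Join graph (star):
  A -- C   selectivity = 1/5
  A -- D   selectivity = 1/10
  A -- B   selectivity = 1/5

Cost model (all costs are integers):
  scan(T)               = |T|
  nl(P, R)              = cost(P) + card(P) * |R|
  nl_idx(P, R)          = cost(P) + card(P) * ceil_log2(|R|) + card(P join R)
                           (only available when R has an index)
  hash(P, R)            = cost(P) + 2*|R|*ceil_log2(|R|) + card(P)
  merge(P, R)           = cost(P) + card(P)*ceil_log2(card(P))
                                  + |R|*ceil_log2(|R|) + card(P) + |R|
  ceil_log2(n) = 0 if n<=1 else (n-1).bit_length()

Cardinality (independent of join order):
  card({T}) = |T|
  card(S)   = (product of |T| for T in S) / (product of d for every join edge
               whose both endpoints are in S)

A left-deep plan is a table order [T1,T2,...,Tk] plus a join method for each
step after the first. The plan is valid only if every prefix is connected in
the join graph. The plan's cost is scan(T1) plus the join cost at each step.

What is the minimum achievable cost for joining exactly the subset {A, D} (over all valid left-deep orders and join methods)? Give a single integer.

Selinger DP over subsets of {A,D}:
  {A}: scan cost=50, card=50
  {D}: scan cost=200, card=200
  {AD}: card=1000; try (A,hash)→1000, (D,nl_idx)→1450, (D,merge)→2200, (A,merge)→2350, (D,hash)→3300, (D,nl)→10050 …(+1); best=1000 via (A,hash)

1000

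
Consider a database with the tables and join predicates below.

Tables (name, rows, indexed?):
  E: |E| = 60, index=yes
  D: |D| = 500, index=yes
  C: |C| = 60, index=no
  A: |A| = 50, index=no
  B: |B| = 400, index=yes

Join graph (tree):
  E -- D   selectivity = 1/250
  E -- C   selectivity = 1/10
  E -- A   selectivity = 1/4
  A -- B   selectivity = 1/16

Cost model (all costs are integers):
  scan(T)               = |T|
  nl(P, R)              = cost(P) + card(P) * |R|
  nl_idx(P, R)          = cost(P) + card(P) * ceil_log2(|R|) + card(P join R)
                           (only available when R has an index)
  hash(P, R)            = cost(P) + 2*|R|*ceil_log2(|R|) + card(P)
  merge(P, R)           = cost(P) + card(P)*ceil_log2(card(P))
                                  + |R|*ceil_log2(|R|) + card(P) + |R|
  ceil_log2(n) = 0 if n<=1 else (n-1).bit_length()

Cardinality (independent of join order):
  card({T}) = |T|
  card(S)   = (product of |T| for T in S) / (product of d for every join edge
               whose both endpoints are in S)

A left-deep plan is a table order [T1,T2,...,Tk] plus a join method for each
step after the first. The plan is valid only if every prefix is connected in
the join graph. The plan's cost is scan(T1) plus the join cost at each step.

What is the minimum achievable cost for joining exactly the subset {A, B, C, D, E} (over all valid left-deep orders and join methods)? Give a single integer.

19080

Selinger DP over subsets of {A,B,C,D,E}:
  {E}: scan cost=60, card=60
  {D}: scan cost=500, card=500
  {C}: scan cost=60, card=60
  {A}: scan cost=50, card=50
  {B}: scan cost=400, card=400
  {DE}: card=120; try (D,nl_idx)→720, (E,hash)→1720, (E,nl_idx)→3620, (D,merge)→5480, (E,merge)→5920, (D,hash)→9120 …(+2); best=720 via (D,nl_idx)
  {CE}: card=360; try (E,nl_idx)→780, (E,hash)→840, (C,hash)→840, (E,merge)→900, (C,merge)→900, (E,nl)→3660 …(+1); best=780 via (E,nl_idx)
  {AE}: card=750; try (A,hash)→720, (E,hash)→820, (E,merge)→820, (A,merge)→830, (E,nl_idx)→1100, (E,nl)→3050 …(+1); best=720 via (A,hash)
  {AB}: card=1250; try (A,hash)→1400, (B,nl_idx)→1750, (B,merge)→4400, (A,merge)→4750, (B,hash)→7300, (B,nl)→20050 …(+1); best=1400 via (A,hash)
  {CDE}: card=720; try (C,hash)→1560, (C,merge)→2100, (D,nl_idx)→4740, (C,nl)→7920, (D,merge)→9380, (D,hash)→10140 …(+1); best=1560 via (C,hash)
  {ADE}: card=1500; try (A,hash)→1440, (A,merge)→2030, (A,nl)→6720, (D,nl_idx)→8970, (D,hash)→10470, (D,merge)→13970 …(+1); best=1440 via (A,hash)
  {ACE}: card=4500; try (A,hash)→1740, (C,hash)→2190, (A,merge)→4730, (C,merge)→9390, (A,nl)→18780, (C,nl)→45720; best=1740 via (A,hash)
  {ABE}: card=18750; try (E,hash)→3370, (B,hash)→8670, (B,merge)→12970, (E,merge)→16820, (B,nl_idx)→26220, (E,nl_idx)→27650 …(+2); best=3370 via (E,hash)
  {ACDE}: card=9000; try (A,hash)→2880, (C,hash)→3660, (A,merge)→9830, (D,hash)→15240, (C,merge)→19860, (A,nl)→37560 …(+4); best=2880 via (A,hash)
  {ABDE}: card=37500; try (B,hash)→10140, (B,merge)→23440, (D,hash)→31120, (B,nl_idx)→52440, (D,nl_idx)→209620, (D,merge)→308370 …(+2); best=10140 via (B,hash)
  {ABCE}: card=112500; try (B,hash)→13440, (C,hash)→22840, (B,merge)→68740, (B,nl_idx)→154740, (C,merge)→303790, (C,nl)→1128370 …(+1); best=13440 via (B,hash)
  {ABCDE}: card=225000; try (B,hash)→19080, (C,hash)→48360, (D,hash)→134940, (B,merge)→141880, (B,nl_idx)→308880, (C,merge)→648060 …(+5); best=19080 via (B,hash)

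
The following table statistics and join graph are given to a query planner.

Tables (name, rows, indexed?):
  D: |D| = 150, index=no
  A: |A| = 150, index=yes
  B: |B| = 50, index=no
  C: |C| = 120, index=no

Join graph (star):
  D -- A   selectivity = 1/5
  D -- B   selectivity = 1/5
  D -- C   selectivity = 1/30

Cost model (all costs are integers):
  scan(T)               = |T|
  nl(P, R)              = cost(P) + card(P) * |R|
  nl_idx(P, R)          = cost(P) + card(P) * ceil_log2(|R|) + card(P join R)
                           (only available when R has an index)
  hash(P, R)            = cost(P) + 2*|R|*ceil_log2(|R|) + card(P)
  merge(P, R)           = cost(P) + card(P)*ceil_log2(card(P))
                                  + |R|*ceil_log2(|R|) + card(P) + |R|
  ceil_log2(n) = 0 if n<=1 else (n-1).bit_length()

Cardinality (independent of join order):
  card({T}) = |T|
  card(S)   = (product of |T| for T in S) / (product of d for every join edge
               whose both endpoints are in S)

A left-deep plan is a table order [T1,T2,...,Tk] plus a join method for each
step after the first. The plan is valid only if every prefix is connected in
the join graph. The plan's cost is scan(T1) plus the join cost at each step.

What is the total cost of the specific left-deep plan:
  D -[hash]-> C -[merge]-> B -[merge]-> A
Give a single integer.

94280

step 1: scan D: cost=150, card=150
step 2: join C via hash
    card(P join C) = 150*120/(30) = 600
    cost = 150 + 2*120*7 + 150 = 1980
step 3: join B via merge
    card(P join B) = 600*50/(5) = 6000
    cost = 1980 + 600*10 + 50*6 + 600 + 50 = 8930
step 4: join A via merge
    card(P join A) = 6000*150/(5) = 180000
    cost = 8930 + 6000*13 + 150*8 + 6000 + 150 = 94280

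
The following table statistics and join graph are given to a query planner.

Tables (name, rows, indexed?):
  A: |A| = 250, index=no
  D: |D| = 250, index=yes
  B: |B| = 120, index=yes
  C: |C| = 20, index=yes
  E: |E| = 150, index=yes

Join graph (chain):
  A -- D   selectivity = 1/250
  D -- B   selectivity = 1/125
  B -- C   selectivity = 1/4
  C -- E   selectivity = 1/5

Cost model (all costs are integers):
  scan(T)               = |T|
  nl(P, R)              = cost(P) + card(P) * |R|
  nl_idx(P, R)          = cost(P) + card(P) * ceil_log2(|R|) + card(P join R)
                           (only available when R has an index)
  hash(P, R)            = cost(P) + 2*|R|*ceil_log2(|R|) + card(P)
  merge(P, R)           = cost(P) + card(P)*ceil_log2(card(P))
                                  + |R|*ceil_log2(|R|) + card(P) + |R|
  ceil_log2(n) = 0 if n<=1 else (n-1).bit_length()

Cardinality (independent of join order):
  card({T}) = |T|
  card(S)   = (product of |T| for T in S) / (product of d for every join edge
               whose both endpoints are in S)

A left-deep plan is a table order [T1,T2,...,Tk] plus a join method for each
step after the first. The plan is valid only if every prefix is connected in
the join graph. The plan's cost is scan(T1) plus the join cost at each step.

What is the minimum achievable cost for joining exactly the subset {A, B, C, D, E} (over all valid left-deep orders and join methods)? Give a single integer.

Selinger DP over subsets of {A,B,C,D,E}:
  {A}: scan cost=250, card=250
  {D}: scan cost=250, card=250
  {B}: scan cost=120, card=120
  {C}: scan cost=20, card=20
  {E}: scan cost=150, card=150
  {AD}: card=250; try (D,nl_idx)→2500, (D,hash)→4500, (A,hash)→4500, (D,merge)→4750, (A,merge)→4750, (D,nl)→62750 …(+1); best=2500 via (D,nl_idx)
  {BD}: card=240; try (D,nl_idx)→1320, (B,hash)→2180, (B,nl_idx)→2240, (D,merge)→3330, (B,merge)→3460, (D,hash)→4240 …(+2); best=1320 via (D,nl_idx)
  {BC}: card=600; try (C,hash)→440, (B,nl_idx)→760, (B,merge)→1100, (C,merge)→1200, (C,nl_idx)→1320, (B,hash)→1720 …(+2); best=440 via (C,hash)
  {CE}: card=600; try (C,hash)→500, (E,nl_idx)→780, (E,merge)→1490, (C,nl_idx)→1500, (C,merge)→1620, (E,hash)→2440 …(+2); best=500 via (C,hash)
  {ABD}: card=240; try (B,hash)→4430, (B,nl_idx)→4490, (A,hash)→5560, (B,merge)→5710, (A,merge)→5730, (B,nl)→32500 …(+1); best=4430 via (B,hash)
  {BCD}: card=1200; try (C,hash)→1760, (C,merge)→3600, (C,nl_idx)→3720, (D,hash)→5040, (C,nl)→6120, (D,nl_idx)→6440 …(+2); best=1760 via (C,hash)
  {BCE}: card=18000; try (B,hash)→2780, (E,hash)→3440, (B,merge)→8060, (E,merge)→8390, (B,nl_idx)→22700, (E,nl_idx)→23240 …(+2); best=2780 via (B,hash)
  {ABCD}: card=1200; try (C,hash)→4870, (C,merge)→6710, (C,nl_idx)→6830, (A,hash)→6960, (C,nl)→9230, (A,merge)→18410 …(+1); best=4870 via (C,hash)
  {BCDE}: card=36000; try (E,hash)→5360, (E,merge)→17510, (D,hash)→24780, (E,nl_idx)→47360, (E,nl)→181760, (D,nl_idx)→182780 …(+2); best=5360 via (E,hash)
  {ABCDE}: card=36000; try (E,hash)→8470, (E,merge)→20620, (A,hash)→45360, (E,nl_idx)→50470, (E,nl)→184870, (A,merge)→619610 …(+1); best=8470 via (E,hash)

8470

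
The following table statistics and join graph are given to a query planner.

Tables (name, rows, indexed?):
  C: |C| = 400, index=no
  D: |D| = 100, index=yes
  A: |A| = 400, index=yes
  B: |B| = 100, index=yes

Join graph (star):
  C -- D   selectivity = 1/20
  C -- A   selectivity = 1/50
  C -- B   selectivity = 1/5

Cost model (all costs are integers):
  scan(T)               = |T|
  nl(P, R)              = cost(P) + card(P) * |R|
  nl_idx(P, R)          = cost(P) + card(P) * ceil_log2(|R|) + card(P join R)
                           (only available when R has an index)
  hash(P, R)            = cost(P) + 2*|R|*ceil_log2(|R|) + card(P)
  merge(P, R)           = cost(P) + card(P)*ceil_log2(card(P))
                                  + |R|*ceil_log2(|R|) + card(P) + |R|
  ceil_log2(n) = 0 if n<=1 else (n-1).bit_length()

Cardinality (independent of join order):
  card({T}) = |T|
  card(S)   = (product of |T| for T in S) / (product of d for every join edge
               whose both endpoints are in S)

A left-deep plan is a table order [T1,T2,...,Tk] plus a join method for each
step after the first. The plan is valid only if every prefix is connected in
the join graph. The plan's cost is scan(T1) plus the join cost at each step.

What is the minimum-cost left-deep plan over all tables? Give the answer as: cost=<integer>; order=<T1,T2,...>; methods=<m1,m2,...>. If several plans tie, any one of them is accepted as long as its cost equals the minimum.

cost=28800; order=C,D,A,B; methods=hash,hash,hash

Selinger DP (subsets sized 1..n):
  {C}: scan cost=400, card=400
  {D}: scan cost=100, card=100
  {A}: scan cost=400, card=400
  {B}: scan cost=100, card=100
  {CD}: card=2000; try (D,hash)→2200, (C,merge)→4900, (D,merge)→5200, (D,nl_idx)→5200, (C,hash)→7400, (C,nl)→40100 …(+1); best=2200 via (D,hash)
  {AC}: card=3200; try (A,nl_idx)→7200, (C,hash)→8000, (A,hash)→8000, (C,merge)→8400, (A,merge)→8400, (C,nl)→160400 …(+1); best=7200 via (A,nl_idx)
  {BC}: card=8000; try (B,hash)→2200, (C,merge)→4900, (B,merge)→5200, (C,hash)→7400, (B,nl_idx)→11200, (C,nl)→40100 …(+1); best=2200 via (B,hash)
  {ACD}: card=16000; try (A,hash)→11400, (D,hash)→11800, (A,merge)→30200, (A,nl_idx)→36200, (D,nl_idx)→45600, (D,merge)→49600 …(+2); best=11400 via (A,hash)
  {BCD}: card=40000; try (B,hash)→5600, (D,hash)→11600, (B,merge)→27000, (B,nl_idx)→56200, (D,nl_idx)→98200, (D,merge)→115000 …(+2); best=5600 via (B,hash)
  {ABC}: card=64000; try (B,hash)→11800, (A,hash)→17400, (B,merge)→49600, (B,nl_idx)→93600, (A,merge)→118200, (A,nl_idx)→138200 …(+2); best=11800 via (B,hash)
  {ABCD}: card=320000; try (B,hash)→28800, (A,hash)→52800, (D,hash)→77200, (B,merge)→252200, (B,nl_idx)→443400, (A,nl_idx)→685600 …(+6); best=28800 via (B,hash)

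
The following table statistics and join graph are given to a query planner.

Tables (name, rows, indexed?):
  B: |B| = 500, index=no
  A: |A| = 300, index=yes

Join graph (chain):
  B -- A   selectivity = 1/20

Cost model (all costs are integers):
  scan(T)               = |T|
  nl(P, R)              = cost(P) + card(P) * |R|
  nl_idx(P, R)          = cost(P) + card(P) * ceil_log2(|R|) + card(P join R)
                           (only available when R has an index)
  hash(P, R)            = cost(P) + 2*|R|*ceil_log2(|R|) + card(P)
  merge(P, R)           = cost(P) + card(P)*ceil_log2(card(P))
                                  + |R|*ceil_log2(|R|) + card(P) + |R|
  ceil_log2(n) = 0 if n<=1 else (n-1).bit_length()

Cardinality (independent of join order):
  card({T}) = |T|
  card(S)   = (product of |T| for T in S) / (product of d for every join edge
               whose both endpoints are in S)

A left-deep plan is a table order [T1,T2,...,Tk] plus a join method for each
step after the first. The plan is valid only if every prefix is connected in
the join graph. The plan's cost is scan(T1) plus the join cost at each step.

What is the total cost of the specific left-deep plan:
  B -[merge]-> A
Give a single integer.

step 1: scan B: cost=500, card=500
step 2: join A via merge
    card(P join A) = 500*300/(20) = 7500
    cost = 500 + 500*9 + 300*9 + 500 + 300 = 8500

8500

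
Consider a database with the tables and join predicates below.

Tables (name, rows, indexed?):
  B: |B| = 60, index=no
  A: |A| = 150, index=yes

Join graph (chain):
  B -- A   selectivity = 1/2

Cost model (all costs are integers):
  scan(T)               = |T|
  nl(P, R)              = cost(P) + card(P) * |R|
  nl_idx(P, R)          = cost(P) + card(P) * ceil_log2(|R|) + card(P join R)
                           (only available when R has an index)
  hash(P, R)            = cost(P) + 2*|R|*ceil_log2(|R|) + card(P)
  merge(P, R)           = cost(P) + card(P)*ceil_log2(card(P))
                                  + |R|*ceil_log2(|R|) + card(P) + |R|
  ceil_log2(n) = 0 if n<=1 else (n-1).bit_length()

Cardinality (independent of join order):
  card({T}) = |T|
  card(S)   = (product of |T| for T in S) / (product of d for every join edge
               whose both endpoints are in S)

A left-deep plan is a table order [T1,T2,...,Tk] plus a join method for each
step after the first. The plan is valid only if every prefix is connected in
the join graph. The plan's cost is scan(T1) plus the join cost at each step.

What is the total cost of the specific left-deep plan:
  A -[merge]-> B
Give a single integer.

1920

step 1: scan A: cost=150, card=150
step 2: join B via merge
    card(P join B) = 150*60/(2) = 4500
    cost = 150 + 150*8 + 60*6 + 150 + 60 = 1920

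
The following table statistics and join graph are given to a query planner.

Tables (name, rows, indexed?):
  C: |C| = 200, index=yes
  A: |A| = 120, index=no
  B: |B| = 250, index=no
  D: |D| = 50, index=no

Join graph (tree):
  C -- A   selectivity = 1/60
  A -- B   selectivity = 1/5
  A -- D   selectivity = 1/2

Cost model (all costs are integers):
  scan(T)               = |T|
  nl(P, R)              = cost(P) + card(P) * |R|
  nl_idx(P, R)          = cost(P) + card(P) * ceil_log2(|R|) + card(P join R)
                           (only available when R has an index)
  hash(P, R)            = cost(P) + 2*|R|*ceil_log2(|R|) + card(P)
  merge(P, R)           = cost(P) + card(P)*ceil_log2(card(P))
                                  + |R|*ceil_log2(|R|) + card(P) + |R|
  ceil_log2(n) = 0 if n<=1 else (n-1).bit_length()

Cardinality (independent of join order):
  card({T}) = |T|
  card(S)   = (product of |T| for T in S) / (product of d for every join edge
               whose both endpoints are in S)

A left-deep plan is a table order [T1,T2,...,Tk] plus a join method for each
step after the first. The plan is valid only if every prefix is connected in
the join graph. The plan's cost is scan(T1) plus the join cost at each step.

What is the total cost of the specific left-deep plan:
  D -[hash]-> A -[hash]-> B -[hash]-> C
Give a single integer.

161980

step 1: scan D: cost=50, card=50
step 2: join A via hash
    card(P join A) = 50*120/(2) = 3000
    cost = 50 + 2*120*7 + 50 = 1780
step 3: join B via hash
    card(P join B) = 3000*250/(5) = 150000
    cost = 1780 + 2*250*8 + 3000 = 8780
step 4: join C via hash
    card(P join C) = 150000*200/(60) = 500000
    cost = 8780 + 2*200*8 + 150000 = 161980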